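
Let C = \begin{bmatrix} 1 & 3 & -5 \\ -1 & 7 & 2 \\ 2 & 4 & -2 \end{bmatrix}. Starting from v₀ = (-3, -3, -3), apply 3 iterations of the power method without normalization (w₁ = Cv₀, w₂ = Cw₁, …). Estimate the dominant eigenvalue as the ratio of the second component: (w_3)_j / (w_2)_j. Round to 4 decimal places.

w1 = Cv₀ = (3, -24, -12)
w2 = Cw1 = (-9, -195, -66)
w3 = Cw2 = (-264, -1488, -666)
Ratio at component: -1488 / -195 = 7.6308

7.6308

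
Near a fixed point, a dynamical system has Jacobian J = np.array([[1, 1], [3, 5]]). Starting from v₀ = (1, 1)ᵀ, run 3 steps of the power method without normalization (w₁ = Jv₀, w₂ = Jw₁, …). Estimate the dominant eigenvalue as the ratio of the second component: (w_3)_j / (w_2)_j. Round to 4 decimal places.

λ ≈ 5.6522

w1 = Jv₀ = (2, 8)
w2 = Jw1 = (10, 46)
w3 = Jw2 = (56, 260)
Ratio at component: 260 / 46 = 5.6522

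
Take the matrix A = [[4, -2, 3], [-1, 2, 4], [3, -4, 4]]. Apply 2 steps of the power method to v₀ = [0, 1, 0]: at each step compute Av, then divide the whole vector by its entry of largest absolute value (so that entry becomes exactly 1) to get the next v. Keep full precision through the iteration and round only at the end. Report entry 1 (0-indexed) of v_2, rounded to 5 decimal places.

0.33333

Av0 = (-2.000000, 2.000000, -4.000000); divide by -4.000000 → v1 = (0.500000, -0.500000, 1.000000)
Av1 = (6.000000, 2.500000, 7.500000); divide by 7.500000 → v2 = (0.800000, 0.333333, 1.000000)
Requested entry of v2: -10/-30 = 0.33333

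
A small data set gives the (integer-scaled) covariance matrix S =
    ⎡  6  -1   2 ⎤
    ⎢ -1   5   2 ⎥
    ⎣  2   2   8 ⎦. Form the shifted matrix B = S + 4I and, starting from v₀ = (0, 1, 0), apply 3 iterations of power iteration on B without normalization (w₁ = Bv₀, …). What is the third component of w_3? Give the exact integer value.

622

B = S + 4I has rows (10, -1, 2); (-1, 9, 2); (2, 2, 12)
w1 = Bv₀ = (-1, 9, 2)
w2 = Bw1 = (-15, 86, 40)
w3 = Bw2 = (-156, 869, 622)
Requested component of w3: 622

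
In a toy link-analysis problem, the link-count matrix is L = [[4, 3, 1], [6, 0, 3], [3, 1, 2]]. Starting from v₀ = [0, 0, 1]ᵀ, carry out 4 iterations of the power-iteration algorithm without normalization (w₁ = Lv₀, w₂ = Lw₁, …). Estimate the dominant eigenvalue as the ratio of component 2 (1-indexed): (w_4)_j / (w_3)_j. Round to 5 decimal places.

w1 = Lv₀ = (4·0 + 3·0 + 1·1; 6·0 + 0·0 + 3·1; 3·0 + 1·0 + 2·1) = (1, 3, 2)
w2 = Lw1 = (4·1 + 3·3 + 1·2; 6·1 + 0·3 + 3·2; 3·1 + 1·3 + 2·2) = (15, 12, 10)
w3 = Lw2 = (106, 120, 77)
w4 = Lw3 = (861, 867, 592)
Ratio at component: 867 / 120 = 7.22500

λ ≈ 7.22500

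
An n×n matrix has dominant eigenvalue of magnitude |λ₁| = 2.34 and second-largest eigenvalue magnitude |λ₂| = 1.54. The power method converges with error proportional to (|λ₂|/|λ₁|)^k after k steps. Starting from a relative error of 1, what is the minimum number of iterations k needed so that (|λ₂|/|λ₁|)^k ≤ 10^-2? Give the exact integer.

|λ₂/λ₁| = 1.54/2.34 = 0.65812
Need k ≥ ln(10^-2) / ln(0.65812) = -4.6052 / -0.4184 ≈ 11.007
Smallest integer k satisfying the bound: 12

12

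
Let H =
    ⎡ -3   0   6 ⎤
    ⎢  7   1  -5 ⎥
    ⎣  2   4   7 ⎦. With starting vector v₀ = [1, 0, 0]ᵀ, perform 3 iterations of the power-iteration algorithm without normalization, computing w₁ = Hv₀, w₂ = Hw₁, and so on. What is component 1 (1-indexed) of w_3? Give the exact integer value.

w1 = Hv₀ = ((-3)·1 + 0·0 + 6·0; 7·1 + 1·0 + (-5)·0; 2·1 + 4·0 + 7·0) = (-3, 7, 2)
w2 = Hw1 = ((-3)·(-3) + 0·7 + 6·2; 7·(-3) + 1·7 + (-5)·2; 2·(-3) + 4·7 + 7·2) = (21, -24, 36)
w3 = Hw2 = (153, -57, 198)
The requested component of w3 is 153.

153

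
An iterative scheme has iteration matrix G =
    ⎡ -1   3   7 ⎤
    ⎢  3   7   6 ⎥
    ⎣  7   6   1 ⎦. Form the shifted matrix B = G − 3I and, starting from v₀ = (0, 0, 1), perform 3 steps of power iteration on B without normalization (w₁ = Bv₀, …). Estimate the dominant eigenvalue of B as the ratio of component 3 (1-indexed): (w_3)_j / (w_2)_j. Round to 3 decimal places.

B = G − 3I has rows (-4, 3, 7); (3, 4, 6); (7, 6, -2)
w1 = Bv₀ = (7, 6, -2)
w2 = Bw1 = (-24, 33, 89)
w3 = Bw2 = (818, 594, -148)
Ratio: -148/89 = -1.663

-1.663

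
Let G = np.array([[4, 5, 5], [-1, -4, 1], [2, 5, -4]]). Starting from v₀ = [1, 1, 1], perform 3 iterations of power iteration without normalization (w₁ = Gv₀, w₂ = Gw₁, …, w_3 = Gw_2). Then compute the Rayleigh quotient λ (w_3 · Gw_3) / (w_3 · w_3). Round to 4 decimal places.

λ ≈ 2.1875

w1 = Gv₀ = (4·1 + 5·1 + 5·1; (-1)·1 + (-4)·1 + 1·1; 2·1 + 5·1 + (-4)·1) = (14, -4, 3)
w2 = Gw1 = (4·14 + 5·(-4) + 5·3; (-1)·14 + (-4)·(-4) + 1·3; 2·14 + 5·(-4) + (-4)·3) = (51, 5, -4)
w3 = Gw2 = (209, -75, 143)
Gw3 = (1176, 234, -529)
w3·Gw3 = 209·1176 + (-75)·234 + 143·(-529) = 152587; w3·w3 = 209·209 + (-75)·(-75) + 143·143 = 69755
λ ≈ 152587/69755 = 2.1875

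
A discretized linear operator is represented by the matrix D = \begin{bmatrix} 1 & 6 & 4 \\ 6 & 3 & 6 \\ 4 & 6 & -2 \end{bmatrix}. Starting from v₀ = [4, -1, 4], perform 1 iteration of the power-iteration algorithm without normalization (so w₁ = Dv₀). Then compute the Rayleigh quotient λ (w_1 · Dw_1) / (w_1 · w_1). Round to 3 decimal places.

w1 = Dv₀ = (14, 45, 2)
Dw1 = (292, 231, 322)
w1·Dw1 = 14·292 + 45·231 + 2·322 = 15127; w1·w1 = 14·14 + 45·45 + 2·2 = 2225
λ ≈ 15127/2225 = 6.799

λ ≈ 6.799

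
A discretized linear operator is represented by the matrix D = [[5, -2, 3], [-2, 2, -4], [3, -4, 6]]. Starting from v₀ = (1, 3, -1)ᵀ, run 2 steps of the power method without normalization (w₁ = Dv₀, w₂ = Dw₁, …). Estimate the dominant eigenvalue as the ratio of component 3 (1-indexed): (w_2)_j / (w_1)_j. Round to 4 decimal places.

w1 = Dv₀ = (-4, 8, -15)
w2 = Dw1 = (-81, 84, -134)
Ratio at component: -134 / -15 = 8.9333

λ ≈ 8.9333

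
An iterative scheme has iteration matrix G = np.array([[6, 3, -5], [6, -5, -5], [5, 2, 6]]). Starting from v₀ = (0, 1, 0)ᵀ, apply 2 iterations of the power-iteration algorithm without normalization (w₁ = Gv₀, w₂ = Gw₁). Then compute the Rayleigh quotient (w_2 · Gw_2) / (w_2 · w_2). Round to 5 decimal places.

-5.03083

w1 = Gv₀ = (6·0 + 3·1 + (-5)·0; 6·0 + (-5)·1 + (-5)·0; 5·0 + 2·1 + 6·0) = (3, -5, 2)
w2 = Gw1 = (6·3 + 3·(-5) + (-5)·2; 6·3 + (-5)·(-5) + (-5)·2; 5·3 + 2·(-5) + 6·2) = (-7, 33, 17)
Gw2 = (-28, -292, 133)
w2·Gw2 = (-7)·(-28) + 33·(-292) + 17·133 = -7179; w2·w2 = (-7)·(-7) + 33·33 + 17·17 = 1427
λ ≈ -7179/1427 = -5.03083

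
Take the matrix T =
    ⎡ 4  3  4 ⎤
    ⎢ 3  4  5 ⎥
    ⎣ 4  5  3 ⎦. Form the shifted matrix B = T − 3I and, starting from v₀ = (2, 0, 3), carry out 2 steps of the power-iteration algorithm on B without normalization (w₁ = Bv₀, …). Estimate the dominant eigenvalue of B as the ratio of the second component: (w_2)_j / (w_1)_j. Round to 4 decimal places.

μ ≈ 4.9048

B = T − 3I has rows (1, 3, 4); (3, 1, 5); (4, 5, 0)
w1 = Bv₀ = (1·2 + 3·0 + 4·3; 3·2 + 1·0 + 5·3; 4·2 + 5·0 + 0·3) = (14, 21, 8)
w2 = Bw1 = (1·14 + 3·21 + 4·8; 3·14 + 1·21 + 5·8; 4·14 + 5·21 + 0·8) = (109, 103, 161)
Ratio: 103/21 = 4.9048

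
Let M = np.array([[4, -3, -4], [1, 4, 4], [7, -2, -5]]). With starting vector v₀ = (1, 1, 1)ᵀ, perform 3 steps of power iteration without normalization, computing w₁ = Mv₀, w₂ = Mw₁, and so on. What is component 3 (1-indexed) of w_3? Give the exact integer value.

-144

w1 = Mv₀ = (-3, 9, 0)
w2 = Mw1 = (-39, 33, -39)
w3 = Mw2 = (-99, -63, -144)
The requested component of w3 is -144.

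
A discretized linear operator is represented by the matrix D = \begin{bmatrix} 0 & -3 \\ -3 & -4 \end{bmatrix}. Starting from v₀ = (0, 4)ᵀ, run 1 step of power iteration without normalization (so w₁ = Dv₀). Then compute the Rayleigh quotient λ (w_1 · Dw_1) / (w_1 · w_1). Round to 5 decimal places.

λ ≈ -5.44000

w1 = Dv₀ = (-12, -16)
Dw1 = (48, 100)
w1·Dw1 = (-12)·48 + (-16)·100 = -2176; w1·w1 = (-12)·(-12) + (-16)·(-16) = 400
λ ≈ -2176/400 = -5.44000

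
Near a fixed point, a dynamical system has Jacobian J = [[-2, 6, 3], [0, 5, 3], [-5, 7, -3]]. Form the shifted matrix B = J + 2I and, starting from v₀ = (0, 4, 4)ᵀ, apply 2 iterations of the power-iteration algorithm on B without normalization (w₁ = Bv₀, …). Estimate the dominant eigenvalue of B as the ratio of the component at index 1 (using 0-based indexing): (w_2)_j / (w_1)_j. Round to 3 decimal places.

B = J + 2I has rows (0, 6, 3); (0, 7, 3); (-5, 7, -1)
w1 = Bv₀ = (0·0 + 6·4 + 3·4; 0·0 + 7·4 + 3·4; (-5)·0 + 7·4 + (-1)·4) = (36, 40, 24)
w2 = Bw1 = (0·36 + 6·40 + 3·24; 0·36 + 7·40 + 3·24; (-5)·36 + 7·40 + (-1)·24) = (312, 352, 76)
Ratio: 352/40 = 8.800

μ ≈ 8.800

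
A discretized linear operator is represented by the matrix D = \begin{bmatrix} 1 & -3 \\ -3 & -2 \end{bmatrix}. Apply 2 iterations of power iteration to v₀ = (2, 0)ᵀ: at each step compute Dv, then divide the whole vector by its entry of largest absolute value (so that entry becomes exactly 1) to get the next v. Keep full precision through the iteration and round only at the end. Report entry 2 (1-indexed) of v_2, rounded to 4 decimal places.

Dv0 = (2.00000, -6.00000); divide by -6.00000 → v1 = (-0.33333, 1.00000)
Dv1 = (-3.33333, -1.00000); divide by -3.33333 → v2 = (1.00000, 0.30000)
Requested entry of v2: 6/20 = 0.3000

0.3000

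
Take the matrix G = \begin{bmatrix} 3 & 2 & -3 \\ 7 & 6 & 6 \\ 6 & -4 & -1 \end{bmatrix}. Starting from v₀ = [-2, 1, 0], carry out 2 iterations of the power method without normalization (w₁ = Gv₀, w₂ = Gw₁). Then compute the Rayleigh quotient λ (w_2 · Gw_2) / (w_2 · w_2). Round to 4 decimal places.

λ ≈ 4.5927

w1 = Gv₀ = (3·(-2) + 2·1 + (-3)·0; 7·(-2) + 6·1 + 6·0; 6·(-2) + (-4)·1 + (-1)·0) = (-4, -8, -16)
w2 = Gw1 = (3·(-4) + 2·(-8) + (-3)·(-16); 7·(-4) + 6·(-8) + 6·(-16); 6·(-4) + (-4)·(-8) + (-1)·(-16)) = (20, -172, 24)
Gw2 = (-356, -748, 784)
w2·Gw2 = 20·(-356) + (-172)·(-748) + 24·784 = 140352; w2·w2 = 20·20 + (-172)·(-172) + 24·24 = 30560
λ ≈ 140352/30560 = 4.5927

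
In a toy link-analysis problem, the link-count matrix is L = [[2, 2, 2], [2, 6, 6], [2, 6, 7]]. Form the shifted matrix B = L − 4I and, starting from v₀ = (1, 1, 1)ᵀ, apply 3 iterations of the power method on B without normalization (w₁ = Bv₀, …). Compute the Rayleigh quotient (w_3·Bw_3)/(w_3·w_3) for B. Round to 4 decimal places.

9.2308

B = L − 4I has rows (-2, 2, 2); (2, 2, 6); (2, 6, 3)
w1 = Bv₀ = ((-2)·1 + 2·1 + 2·1; 2·1 + 2·1 + 6·1; 2·1 + 6·1 + 3·1) = (2, 10, 11)
w2 = Bw1 = ((-2)·2 + 2·10 + 2·11; 2·2 + 2·10 + 6·11; 2·2 + 6·10 + 3·11) = (38, 90, 97)
w3 = Bw2 = (298, 838, 907)
Bw3 = (2894, 7714, 8345)
w3·Bw3 = 14895659; w3·w3 = 1613697; μ ≈ 14895659/1613697 = 9.2308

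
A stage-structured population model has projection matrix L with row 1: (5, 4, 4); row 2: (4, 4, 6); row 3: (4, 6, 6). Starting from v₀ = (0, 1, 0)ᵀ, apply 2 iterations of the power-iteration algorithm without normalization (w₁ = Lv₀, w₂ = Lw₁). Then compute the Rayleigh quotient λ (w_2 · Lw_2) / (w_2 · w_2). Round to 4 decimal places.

w1 = Lv₀ = (5·0 + 4·1 + 4·0; 4·0 + 4·1 + 6·0; 4·0 + 6·1 + 6·0) = (4, 4, 6)
w2 = Lw1 = (5·4 + 4·4 + 4·6; 4·4 + 4·4 + 6·6; 4·4 + 6·4 + 6·6) = (60, 68, 76)
Lw2 = (876, 968, 1104)
w2·Lw2 = 60·876 + 68·968 + 76·1104 = 202288; w2·w2 = 60·60 + 68·68 + 76·76 = 14000
λ ≈ 202288/14000 = 14.4491

14.4491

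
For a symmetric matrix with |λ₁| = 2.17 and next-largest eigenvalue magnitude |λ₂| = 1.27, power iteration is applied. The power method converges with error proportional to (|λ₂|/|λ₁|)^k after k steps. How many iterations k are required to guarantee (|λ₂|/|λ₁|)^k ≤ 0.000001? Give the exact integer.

26

|λ₂/λ₁| = 1.27/2.17 = 0.58525
Need k ≥ ln(0.000001) / ln(0.58525) = -13.8155 / -0.5357 ≈ 25.789
Smallest integer k satisfying the bound: 26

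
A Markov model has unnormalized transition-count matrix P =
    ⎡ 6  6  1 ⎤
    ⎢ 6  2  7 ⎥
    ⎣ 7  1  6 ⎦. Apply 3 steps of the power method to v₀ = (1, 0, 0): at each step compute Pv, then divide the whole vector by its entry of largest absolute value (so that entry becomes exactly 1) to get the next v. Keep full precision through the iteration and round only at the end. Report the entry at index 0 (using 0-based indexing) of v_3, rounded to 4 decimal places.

Pv0 = (6.00000, 6.00000, 7.00000); divide by 7.00000 → v1 = (0.85714, 0.85714, 1.00000)
Pv1 = (11.28571, 13.85714, 12.85714); divide by 13.85714 → v2 = (0.81443, 1.00000, 0.92784)
Pv2 = (11.81443, 13.38144, 12.26804); divide by 13.38144 → v3 = (0.88290, 1.00000, 0.91680)
Requested entry of v3: 1146/1298 = 0.8829

0.8829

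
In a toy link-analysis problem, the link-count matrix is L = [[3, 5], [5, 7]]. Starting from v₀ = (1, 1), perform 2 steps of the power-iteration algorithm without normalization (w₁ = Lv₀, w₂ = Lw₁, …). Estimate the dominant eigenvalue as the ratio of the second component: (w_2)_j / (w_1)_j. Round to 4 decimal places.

10.3333

w1 = Lv₀ = (3·1 + 5·1; 5·1 + 7·1) = (8, 12)
w2 = Lw1 = (3·8 + 5·12; 5·8 + 7·12) = (84, 124)
Ratio at component: 124 / 12 = 10.3333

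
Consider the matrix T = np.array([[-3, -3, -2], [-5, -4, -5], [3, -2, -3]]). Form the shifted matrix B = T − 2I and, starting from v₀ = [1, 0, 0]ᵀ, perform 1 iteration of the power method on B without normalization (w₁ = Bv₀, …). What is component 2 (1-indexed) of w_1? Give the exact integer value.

B = T − 2I has rows (-5, -3, -2); (-5, -6, -5); (3, -2, -5)
w1 = Bv₀ = ((-5)·1 + (-3)·0 + (-2)·0; (-5)·1 + (-6)·0 + (-5)·0; 3·1 + (-2)·0 + (-5)·0) = (-5, -5, 3)
Requested component of w1: -5

-5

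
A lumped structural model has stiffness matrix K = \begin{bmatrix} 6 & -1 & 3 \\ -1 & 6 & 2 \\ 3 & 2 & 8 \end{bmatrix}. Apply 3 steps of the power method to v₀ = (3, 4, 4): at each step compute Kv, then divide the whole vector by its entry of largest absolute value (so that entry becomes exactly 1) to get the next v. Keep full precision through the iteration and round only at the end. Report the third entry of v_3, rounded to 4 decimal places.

1.0000

Kv0 = (26.00000, 29.00000, 49.00000); divide by 49.00000 → v1 = (0.53061, 0.59184, 1.00000)
Kv1 = (5.59184, 5.02041, 10.77551); divide by 10.77551 → v2 = (0.51894, 0.46591, 1.00000)
Kv2 = (5.64773, 4.27652, 10.48864); divide by 10.48864 → v3 = (0.53846, 0.40773, 1.00000)
Requested entry of v3: 5538/5538 = 1.0000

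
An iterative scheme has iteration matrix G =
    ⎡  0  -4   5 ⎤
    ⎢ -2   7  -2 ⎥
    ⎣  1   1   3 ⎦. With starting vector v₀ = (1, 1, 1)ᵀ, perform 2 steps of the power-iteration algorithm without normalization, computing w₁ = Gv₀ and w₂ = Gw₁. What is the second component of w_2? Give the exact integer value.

9

w1 = Gv₀ = (1, 3, 5)
w2 = Gw1 = (13, 9, 19)
The requested component of w2 is 9.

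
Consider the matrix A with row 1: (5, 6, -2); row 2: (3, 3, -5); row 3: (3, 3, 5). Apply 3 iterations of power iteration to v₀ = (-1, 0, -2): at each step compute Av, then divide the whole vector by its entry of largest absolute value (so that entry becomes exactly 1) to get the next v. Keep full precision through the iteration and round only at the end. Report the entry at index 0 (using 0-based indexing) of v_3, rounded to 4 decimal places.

Av0 = (-1.00000, 7.00000, -13.00000); divide by -13.00000 → v1 = (0.07692, -0.53846, 1.00000)
Av1 = (-4.84615, -6.38462, 3.61538); divide by -6.38462 → v2 = (0.75904, 1.00000, -0.56627)
Av2 = (10.92771, 8.10843, 2.44578); divide by 10.92771 → v3 = (1.00000, 0.74201, 0.22381)
Requested entry of v3: 907/907 = 1.0000

1.0000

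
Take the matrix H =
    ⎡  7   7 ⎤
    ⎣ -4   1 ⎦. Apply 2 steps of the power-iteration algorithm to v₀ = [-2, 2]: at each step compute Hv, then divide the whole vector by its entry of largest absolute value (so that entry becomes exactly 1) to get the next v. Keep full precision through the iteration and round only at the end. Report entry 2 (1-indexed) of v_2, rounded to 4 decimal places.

0.1429

Hv0 = (0.00000, 10.00000); divide by 10.00000 → v1 = (0.00000, 1.00000)
Hv1 = (7.00000, 1.00000); divide by 7.00000 → v2 = (1.00000, 0.14286)
Requested entry of v2: 10/70 = 0.1429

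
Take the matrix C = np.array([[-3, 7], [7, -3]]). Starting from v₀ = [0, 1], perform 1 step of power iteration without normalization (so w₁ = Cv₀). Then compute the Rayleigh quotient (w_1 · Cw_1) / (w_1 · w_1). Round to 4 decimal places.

λ ≈ -8.0690

w1 = Cv₀ = (7, -3)
Cw1 = (-42, 58)
w1·Cw1 = 7·(-42) + (-3)·58 = -468; w1·w1 = 7·7 + (-3)·(-3) = 58
λ ≈ -468/58 = -8.0690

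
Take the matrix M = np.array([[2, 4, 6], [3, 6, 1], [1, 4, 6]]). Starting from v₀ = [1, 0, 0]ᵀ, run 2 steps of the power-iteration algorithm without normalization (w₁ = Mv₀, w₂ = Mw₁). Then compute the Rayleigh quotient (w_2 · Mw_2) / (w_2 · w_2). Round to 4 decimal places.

w1 = Mv₀ = (2·1 + 4·0 + 6·0; 3·1 + 6·0 + 1·0; 1·1 + 4·0 + 6·0) = (2, 3, 1)
w2 = Mw1 = (2·2 + 4·3 + 6·1; 3·2 + 6·3 + 1·1; 1·2 + 4·3 + 6·1) = (22, 25, 20)
Mw2 = (264, 236, 242)
w2·Mw2 = 22·264 + 25·236 + 20·242 = 16548; w2·w2 = 22·22 + 25·25 + 20·20 = 1509
λ ≈ 16548/1509 = 10.9662

10.9662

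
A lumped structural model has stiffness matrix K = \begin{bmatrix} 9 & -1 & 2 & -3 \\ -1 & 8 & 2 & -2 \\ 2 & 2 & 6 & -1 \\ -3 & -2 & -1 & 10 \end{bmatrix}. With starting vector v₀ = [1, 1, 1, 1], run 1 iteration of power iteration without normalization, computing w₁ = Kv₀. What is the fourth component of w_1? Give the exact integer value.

4

w1 = Kv₀ = (9·1 + (-1)·1 + 2·1 + (-3)·1; (-1)·1 + 8·1 + 2·1 + (-2)·1; 2·1 + 2·1 + 6·1 + (-1)·1; (-3)·1 + (-2)·1 + (-1)·1 + 10·1) = (7, 7, 9, 4)
The requested component of w1 is 4.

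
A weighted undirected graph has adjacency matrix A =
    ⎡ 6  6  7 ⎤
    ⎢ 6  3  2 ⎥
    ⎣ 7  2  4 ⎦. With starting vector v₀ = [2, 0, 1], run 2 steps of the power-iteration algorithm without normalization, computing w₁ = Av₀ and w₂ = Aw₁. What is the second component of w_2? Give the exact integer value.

192

w1 = Av₀ = (6·2 + 6·0 + 7·1; 6·2 + 3·0 + 2·1; 7·2 + 2·0 + 4·1) = (19, 14, 18)
w2 = Aw1 = (6·19 + 6·14 + 7·18; 6·19 + 3·14 + 2·18; 7·19 + 2·14 + 4·18) = (324, 192, 233)
The requested component of w2 is 192.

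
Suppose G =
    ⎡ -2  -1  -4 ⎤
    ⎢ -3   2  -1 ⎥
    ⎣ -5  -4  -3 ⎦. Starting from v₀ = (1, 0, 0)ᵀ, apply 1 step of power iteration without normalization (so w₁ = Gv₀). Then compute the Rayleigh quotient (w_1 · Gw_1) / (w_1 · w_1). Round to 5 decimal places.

w1 = Gv₀ = (-2, -3, -5)
Gw1 = (27, 5, 37)
w1·Gw1 = (-2)·27 + (-3)·5 + (-5)·37 = -254; w1·w1 = (-2)·(-2) + (-3)·(-3) + (-5)·(-5) = 38
λ ≈ -254/38 = -6.68421

λ ≈ -6.68421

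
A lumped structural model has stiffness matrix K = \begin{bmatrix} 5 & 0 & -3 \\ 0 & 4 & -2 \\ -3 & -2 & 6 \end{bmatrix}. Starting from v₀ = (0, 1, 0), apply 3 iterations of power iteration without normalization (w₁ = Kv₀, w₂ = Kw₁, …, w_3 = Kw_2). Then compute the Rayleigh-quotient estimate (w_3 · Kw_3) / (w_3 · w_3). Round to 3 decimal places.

8.670

w1 = Kv₀ = (0, 4, -2)
w2 = Kw1 = (6, 20, -20)
w3 = Kw2 = (90, 120, -178)
Kw3 = (984, 836, -1578)
w3·Kw3 = 90·984 + 120·836 + (-178)·(-1578) = 469764; w3·w3 = 90·90 + 120·120 + (-178)·(-178) = 54184
λ ≈ 469764/54184 = 8.670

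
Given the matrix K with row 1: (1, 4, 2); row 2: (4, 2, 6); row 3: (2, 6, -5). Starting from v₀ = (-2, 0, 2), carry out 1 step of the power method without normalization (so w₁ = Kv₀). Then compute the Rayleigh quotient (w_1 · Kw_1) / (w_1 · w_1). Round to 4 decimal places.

-7.7037

w1 = Kv₀ = (2, 4, -14)
Kw1 = (-10, -68, 98)
w1·Kw1 = 2·(-10) + 4·(-68) + (-14)·98 = -1664; w1·w1 = 2·2 + 4·4 + (-14)·(-14) = 216
λ ≈ -1664/216 = -7.7037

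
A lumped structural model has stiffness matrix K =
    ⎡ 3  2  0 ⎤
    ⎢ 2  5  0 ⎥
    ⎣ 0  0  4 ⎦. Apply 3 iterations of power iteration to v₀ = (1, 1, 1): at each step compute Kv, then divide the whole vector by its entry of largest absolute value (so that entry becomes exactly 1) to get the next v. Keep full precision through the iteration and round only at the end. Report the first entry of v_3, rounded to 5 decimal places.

Kv0 = (5.000000, 7.000000, 4.000000); divide by 7.000000 → v1 = (0.714286, 1.000000, 0.571429)
Kv1 = (4.142857, 6.428571, 2.285714); divide by 6.428571 → v2 = (0.644444, 1.000000, 0.355556)
Kv2 = (3.933333, 6.288889, 1.422222); divide by 6.288889 → v3 = (0.625442, 1.000000, 0.226148)
Requested entry of v3: 177/283 = 0.62544

0.62544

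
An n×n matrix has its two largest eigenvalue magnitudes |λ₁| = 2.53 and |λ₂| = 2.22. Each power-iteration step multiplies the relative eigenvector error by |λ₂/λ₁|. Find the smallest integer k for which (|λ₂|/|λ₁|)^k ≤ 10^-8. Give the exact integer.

|λ₂/λ₁| = 2.22/2.53 = 0.87747
Need k ≥ ln(10^-8) / ln(0.87747) = -18.4207 / -0.1307 ≈ 140.926
Smallest integer k satisfying the bound: 141

141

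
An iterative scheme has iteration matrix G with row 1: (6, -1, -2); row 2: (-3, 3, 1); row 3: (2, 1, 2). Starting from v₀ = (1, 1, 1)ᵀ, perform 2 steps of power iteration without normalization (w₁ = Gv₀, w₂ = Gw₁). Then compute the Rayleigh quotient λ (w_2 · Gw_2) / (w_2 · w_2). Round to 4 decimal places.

λ ≈ 2.5634

w1 = Gv₀ = (6·1 + (-1)·1 + (-2)·1; (-3)·1 + 3·1 + 1·1; 2·1 + 1·1 + 2·1) = (3, 1, 5)
w2 = Gw1 = (6·3 + (-1)·1 + (-2)·5; (-3)·3 + 3·1 + 1·5; 2·3 + 1·1 + 2·5) = (7, -1, 17)
Gw2 = (9, -7, 47)
w2·Gw2 = 7·9 + (-1)·(-7) + 17·47 = 869; w2·w2 = 7·7 + (-1)·(-1) + 17·17 = 339
λ ≈ 869/339 = 2.5634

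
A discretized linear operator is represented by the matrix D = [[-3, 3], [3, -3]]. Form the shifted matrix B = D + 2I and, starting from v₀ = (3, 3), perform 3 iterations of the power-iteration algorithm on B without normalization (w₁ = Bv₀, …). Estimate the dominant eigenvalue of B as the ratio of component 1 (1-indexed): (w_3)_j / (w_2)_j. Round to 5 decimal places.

2.00000

B = D + 2I has rows (-1, 3); (3, -1)
w1 = Bv₀ = (6, 6)
w2 = Bw1 = (12, 12)
w3 = Bw2 = (24, 24)
Ratio: 24/12 = 2.00000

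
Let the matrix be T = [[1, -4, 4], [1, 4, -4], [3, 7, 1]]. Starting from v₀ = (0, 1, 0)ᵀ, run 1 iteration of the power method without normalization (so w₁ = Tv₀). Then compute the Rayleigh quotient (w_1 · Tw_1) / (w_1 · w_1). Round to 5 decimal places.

0.80247

w1 = Tv₀ = (1·0 + (-4)·1 + 4·0; 1·0 + 4·1 + (-4)·0; 3·0 + 7·1 + 1·0) = (-4, 4, 7)
Tw1 = (8, -16, 23)
w1·Tw1 = (-4)·8 + 4·(-16) + 7·23 = 65; w1·w1 = (-4)·(-4) + 4·4 + 7·7 = 81
λ ≈ 65/81 = 0.80247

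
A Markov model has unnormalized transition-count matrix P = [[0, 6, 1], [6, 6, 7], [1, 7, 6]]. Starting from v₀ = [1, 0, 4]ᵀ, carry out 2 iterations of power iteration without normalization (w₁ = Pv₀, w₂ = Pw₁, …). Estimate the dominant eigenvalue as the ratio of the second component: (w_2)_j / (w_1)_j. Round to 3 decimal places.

w1 = Pv₀ = (4, 34, 25)
w2 = Pw1 = (229, 403, 392)
Ratio at component: 403 / 34 = 11.853

11.853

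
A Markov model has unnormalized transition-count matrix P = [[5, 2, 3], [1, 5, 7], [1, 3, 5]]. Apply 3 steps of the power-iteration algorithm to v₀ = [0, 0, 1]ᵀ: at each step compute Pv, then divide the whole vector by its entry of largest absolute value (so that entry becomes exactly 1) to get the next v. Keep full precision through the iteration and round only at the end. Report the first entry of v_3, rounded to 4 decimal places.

0.6822

Pv0 = (3.00000, 7.00000, 5.00000); divide by 7.00000 → v1 = (0.42857, 1.00000, 0.71429)
Pv1 = (6.28571, 10.42857, 7.00000); divide by 10.42857 → v2 = (0.60274, 1.00000, 0.67123)
Pv2 = (7.02740, 10.30137, 6.95890); divide by 10.30137 → v3 = (0.68218, 1.00000, 0.67553)
Requested entry of v3: 513/752 = 0.6822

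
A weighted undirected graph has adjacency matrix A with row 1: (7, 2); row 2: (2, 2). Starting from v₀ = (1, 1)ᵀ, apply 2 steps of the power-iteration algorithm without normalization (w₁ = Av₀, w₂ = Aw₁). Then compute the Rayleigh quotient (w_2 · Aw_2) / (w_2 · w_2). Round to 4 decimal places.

λ ≈ 7.7004

w1 = Av₀ = (7·1 + 2·1; 2·1 + 2·1) = (9, 4)
w2 = Aw1 = (7·9 + 2·4; 2·9 + 2·4) = (71, 26)
Aw2 = (549, 194)
w2·Aw2 = 71·549 + 26·194 = 44023; w2·w2 = 71·71 + 26·26 = 5717
λ ≈ 44023/5717 = 7.7004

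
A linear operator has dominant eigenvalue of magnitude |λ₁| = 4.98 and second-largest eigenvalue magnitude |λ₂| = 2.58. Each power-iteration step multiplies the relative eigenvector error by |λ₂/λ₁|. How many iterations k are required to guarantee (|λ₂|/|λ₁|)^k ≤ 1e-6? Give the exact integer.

22

|λ₂/λ₁| = 2.58/4.98 = 0.51807
Need k ≥ ln(1e-6) / ln(0.51807) = -13.8155 / -0.6576 ≈ 21.008
Smallest integer k satisfying the bound: 22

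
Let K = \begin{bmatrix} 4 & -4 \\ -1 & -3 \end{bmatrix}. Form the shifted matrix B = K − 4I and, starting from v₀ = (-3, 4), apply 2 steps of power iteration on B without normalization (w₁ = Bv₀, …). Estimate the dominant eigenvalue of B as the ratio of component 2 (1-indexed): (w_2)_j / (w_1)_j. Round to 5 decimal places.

B = K − 4I has rows (0, -4); (-1, -7)
w1 = Bv₀ = (-16, -25)
w2 = Bw1 = (100, 191)
Ratio: 191/-25 = -7.64000

μ ≈ -7.64000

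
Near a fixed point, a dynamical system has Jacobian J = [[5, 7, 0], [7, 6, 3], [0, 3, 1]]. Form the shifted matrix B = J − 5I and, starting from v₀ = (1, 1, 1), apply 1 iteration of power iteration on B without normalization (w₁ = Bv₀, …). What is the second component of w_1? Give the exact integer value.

11

B = J − 5I has rows (0, 7, 0); (7, 1, 3); (0, 3, -4)
w1 = Bv₀ = (7, 11, -1)
Requested component of w1: 11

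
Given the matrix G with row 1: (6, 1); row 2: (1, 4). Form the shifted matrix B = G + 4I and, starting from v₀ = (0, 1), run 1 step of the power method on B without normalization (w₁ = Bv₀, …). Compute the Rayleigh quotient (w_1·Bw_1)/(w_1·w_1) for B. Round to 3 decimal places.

8.277

B = G + 4I has rows (10, 1); (1, 8)
w1 = Bv₀ = (1, 8)
Bw1 = (18, 65)
w1·Bw1 = 538; w1·w1 = 65; μ ≈ 538/65 = 8.277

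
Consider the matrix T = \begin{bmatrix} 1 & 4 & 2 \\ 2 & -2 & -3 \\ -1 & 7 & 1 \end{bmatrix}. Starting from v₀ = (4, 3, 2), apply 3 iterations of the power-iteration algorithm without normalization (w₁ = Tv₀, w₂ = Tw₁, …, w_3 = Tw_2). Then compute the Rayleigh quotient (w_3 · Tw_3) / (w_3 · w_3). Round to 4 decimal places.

-3.6198

w1 = Tv₀ = (1·4 + 4·3 + 2·2; 2·4 + (-2)·3 + (-3)·2; (-1)·4 + 7·3 + 1·2) = (20, -4, 19)
w2 = Tw1 = (1·20 + 4·(-4) + 2·19; 2·20 + (-2)·(-4) + (-3)·19; (-1)·20 + 7·(-4) + 1·19) = (42, -9, -29)
w3 = Tw2 = (-52, 189, -134)
Tw3 = (436, -80, 1241)
w3·Tw3 = (-52)·436 + 189·(-80) + (-134)·1241 = -204086; w3·w3 = (-52)·(-52) + 189·189 + (-134)·(-134) = 56381
λ ≈ -204086/56381 = -3.6198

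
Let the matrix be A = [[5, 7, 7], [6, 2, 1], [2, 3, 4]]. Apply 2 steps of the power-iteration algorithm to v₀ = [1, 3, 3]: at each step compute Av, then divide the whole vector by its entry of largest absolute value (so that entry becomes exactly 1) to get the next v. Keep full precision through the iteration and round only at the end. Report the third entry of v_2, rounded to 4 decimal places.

0.4611

Av0 = (47.00000, 15.00000, 23.00000); divide by 47.00000 → v1 = (1.00000, 0.31915, 0.48936)
Av1 = (10.65957, 7.12766, 4.91489); divide by 10.65957 → v2 = (1.00000, 0.66866, 0.46108)
Requested entry of v2: 231/501 = 0.4611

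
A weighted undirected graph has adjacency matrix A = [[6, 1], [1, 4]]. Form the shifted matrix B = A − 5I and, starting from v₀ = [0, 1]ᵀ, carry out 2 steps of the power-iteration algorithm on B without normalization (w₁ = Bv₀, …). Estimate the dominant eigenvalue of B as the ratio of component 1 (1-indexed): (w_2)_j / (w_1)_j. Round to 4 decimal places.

0.0000

B = A − 5I has rows (1, 1); (1, -1)
w1 = Bv₀ = (1·0 + 1·1; 1·0 + (-1)·1) = (1, -1)
w2 = Bw1 = (1·1 + 1·(-1); 1·1 + (-1)·(-1)) = (0, 2)
Ratio: 0/1 = 0.0000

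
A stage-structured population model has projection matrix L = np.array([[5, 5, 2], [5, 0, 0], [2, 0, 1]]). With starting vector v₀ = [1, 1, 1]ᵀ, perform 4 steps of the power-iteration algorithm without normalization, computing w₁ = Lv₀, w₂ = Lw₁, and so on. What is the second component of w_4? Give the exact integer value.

4045

w1 = Lv₀ = (5·1 + 5·1 + 2·1; 5·1 + 0·1 + 0·1; 2·1 + 0·1 + 1·1) = (12, 5, 3)
w2 = Lw1 = (5·12 + 5·5 + 2·3; 5·12 + 0·5 + 0·3; 2·12 + 0·5 + 1·3) = (91, 60, 27)
w3 = Lw2 = (809, 455, 209)
w4 = Lw3 = (6738, 4045, 1827)
The requested component of w4 is 4045.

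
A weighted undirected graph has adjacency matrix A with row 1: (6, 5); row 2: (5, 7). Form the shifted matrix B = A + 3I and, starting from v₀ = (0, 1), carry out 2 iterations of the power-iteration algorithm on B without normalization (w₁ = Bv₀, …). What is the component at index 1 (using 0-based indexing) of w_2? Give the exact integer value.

B = A + 3I has rows (9, 5); (5, 10)
w1 = Bv₀ = (9·0 + 5·1; 5·0 + 10·1) = (5, 10)
w2 = Bw1 = (9·5 + 5·10; 5·5 + 10·10) = (95, 125)
Requested component of w2: 125

125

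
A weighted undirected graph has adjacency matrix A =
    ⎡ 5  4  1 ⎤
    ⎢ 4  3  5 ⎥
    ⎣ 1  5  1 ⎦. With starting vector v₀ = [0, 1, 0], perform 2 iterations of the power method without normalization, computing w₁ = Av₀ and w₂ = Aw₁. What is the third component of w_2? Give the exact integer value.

24

w1 = Av₀ = (5·0 + 4·1 + 1·0; 4·0 + 3·1 + 5·0; 1·0 + 5·1 + 1·0) = (4, 3, 5)
w2 = Aw1 = (5·4 + 4·3 + 1·5; 4·4 + 3·3 + 5·5; 1·4 + 5·3 + 1·5) = (37, 50, 24)
The requested component of w2 is 24.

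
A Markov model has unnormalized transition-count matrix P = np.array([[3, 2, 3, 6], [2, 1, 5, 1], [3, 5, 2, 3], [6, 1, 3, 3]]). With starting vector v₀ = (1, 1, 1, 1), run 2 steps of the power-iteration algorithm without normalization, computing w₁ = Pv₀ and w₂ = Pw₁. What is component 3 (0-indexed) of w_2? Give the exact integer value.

w1 = Pv₀ = (14, 9, 13, 13)
w2 = Pw1 = (177, 115, 152, 171)
The requested component of w2 is 171.

171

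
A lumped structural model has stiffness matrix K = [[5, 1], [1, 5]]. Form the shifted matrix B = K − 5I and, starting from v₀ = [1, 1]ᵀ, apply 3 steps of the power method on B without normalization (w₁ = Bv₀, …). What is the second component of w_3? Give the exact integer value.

1

B = K − 5I has rows (0, 1); (1, 0)
w1 = Bv₀ = (0·1 + 1·1; 1·1 + 0·1) = (1, 1)
w2 = Bw1 = (0·1 + 1·1; 1·1 + 0·1) = (1, 1)
w3 = Bw2 = (1, 1)
Requested component of w3: 1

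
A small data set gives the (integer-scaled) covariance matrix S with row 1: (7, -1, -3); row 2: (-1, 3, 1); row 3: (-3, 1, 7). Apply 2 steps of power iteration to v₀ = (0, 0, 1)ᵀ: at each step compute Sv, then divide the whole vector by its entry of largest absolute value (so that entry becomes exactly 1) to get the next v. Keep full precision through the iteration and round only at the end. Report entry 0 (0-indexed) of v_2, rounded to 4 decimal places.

-0.7288

Sv0 = (-3.00000, 1.00000, 7.00000); divide by 7.00000 → v1 = (-0.42857, 0.14286, 1.00000)
Sv1 = (-6.14286, 1.85714, 8.42857); divide by 8.42857 → v2 = (-0.72881, 0.22034, 1.00000)
Requested entry of v2: -43/59 = -0.7288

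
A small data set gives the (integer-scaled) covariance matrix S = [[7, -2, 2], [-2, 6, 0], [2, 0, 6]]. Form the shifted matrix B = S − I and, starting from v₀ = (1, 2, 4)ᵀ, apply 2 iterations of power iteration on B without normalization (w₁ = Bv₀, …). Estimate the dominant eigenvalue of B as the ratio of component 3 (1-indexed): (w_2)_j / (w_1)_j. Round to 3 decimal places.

μ ≈ 5.909

B = S − I has rows (6, -2, 2); (-2, 5, 0); (2, 0, 5)
w1 = Bv₀ = (6·1 + (-2)·2 + 2·4; (-2)·1 + 5·2 + 0·4; 2·1 + 0·2 + 5·4) = (10, 8, 22)
w2 = Bw1 = (6·10 + (-2)·8 + 2·22; (-2)·10 + 5·8 + 0·22; 2·10 + 0·8 + 5·22) = (88, 20, 130)
Ratio: 130/22 = 5.909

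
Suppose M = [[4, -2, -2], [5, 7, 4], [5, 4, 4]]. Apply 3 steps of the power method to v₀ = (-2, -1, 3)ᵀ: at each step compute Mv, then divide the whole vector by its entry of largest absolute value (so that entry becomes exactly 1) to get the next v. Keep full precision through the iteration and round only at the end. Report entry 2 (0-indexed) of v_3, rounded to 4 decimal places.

0.7514

Mv0 = (-12.00000, -5.00000, -2.00000); divide by -12.00000 → v1 = (1.00000, 0.41667, 0.16667)
Mv1 = (2.83333, 8.58333, 7.33333); divide by 8.58333 → v2 = (0.33010, 1.00000, 0.85437)
Mv2 = (-2.38835, 12.06796, 9.06796); divide by 12.06796 → v3 = (-0.19791, 1.00000, 0.75141)
Requested entry of v3: -934/-1243 = 0.7514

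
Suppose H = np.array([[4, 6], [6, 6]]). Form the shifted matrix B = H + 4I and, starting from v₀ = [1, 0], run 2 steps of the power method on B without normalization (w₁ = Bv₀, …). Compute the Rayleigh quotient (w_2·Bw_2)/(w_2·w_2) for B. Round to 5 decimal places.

B = H + 4I has rows (8, 6); (6, 10)
w1 = Bv₀ = (8, 6)
w2 = Bw1 = (100, 108)
Bw2 = (1448, 1680)
w2·Bw2 = 326240; w2·w2 = 21664; μ ≈ 326240/21664 = 15.05908

15.05908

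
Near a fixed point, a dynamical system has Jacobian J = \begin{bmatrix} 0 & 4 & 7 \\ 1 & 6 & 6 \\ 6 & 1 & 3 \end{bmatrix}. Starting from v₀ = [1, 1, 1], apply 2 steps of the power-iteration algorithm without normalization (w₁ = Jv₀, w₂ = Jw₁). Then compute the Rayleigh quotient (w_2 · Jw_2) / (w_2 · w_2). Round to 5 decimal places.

w1 = Jv₀ = (11, 13, 10)
w2 = Jw1 = (122, 149, 109)
Jw2 = (1359, 1670, 1208)
w2·Jw2 = 122·1359 + 149·1670 + 109·1208 = 546300; w2·w2 = 122·122 + 149·149 + 109·109 = 48966
λ ≈ 546300/48966 = 11.15672

λ ≈ 11.15672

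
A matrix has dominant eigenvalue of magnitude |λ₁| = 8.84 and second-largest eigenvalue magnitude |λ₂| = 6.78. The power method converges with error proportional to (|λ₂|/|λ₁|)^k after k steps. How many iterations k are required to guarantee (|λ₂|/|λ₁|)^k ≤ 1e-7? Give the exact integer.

61

|λ₂/λ₁| = 6.78/8.84 = 0.76697
Need k ≥ ln(1e-7) / ln(0.76697) = -16.1181 / -0.2653 ≈ 60.752
Smallest integer k satisfying the bound: 61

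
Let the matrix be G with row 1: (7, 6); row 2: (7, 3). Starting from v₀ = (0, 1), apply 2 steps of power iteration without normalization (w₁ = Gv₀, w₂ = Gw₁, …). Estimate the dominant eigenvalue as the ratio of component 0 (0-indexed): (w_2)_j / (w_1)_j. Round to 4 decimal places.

λ ≈ 10.0000

w1 = Gv₀ = (6, 3)
w2 = Gw1 = (60, 51)
Ratio at component: 60 / 6 = 10.0000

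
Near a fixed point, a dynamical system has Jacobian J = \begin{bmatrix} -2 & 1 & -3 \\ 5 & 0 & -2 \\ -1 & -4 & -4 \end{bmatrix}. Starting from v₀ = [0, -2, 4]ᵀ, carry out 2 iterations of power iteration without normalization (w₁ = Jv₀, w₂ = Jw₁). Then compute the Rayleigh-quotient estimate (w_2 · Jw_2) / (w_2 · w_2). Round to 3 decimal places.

w1 = Jv₀ = (-14, -8, -8)
w2 = Jw1 = (44, -54, 78)
Jw2 = (-376, 64, -140)
w2·Jw2 = 44·(-376) + (-54)·64 + 78·(-140) = -30920; w2·w2 = 44·44 + (-54)·(-54) + 78·78 = 10936
λ ≈ -30920/10936 = -2.827

-2.827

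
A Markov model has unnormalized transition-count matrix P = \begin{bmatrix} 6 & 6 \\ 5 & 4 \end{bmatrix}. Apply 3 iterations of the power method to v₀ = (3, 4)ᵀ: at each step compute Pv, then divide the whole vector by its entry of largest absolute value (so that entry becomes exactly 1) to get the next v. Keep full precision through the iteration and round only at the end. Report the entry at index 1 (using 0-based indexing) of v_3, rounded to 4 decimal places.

0.7612

Pv0 = (42.00000, 31.00000); divide by 42.00000 → v1 = (1.00000, 0.73810)
Pv1 = (10.42857, 7.95238); divide by 10.42857 → v2 = (1.00000, 0.76256)
Pv2 = (10.57534, 8.05023); divide by 10.57534 → v3 = (1.00000, 0.76123)
Requested entry of v3: 3526/4632 = 0.7612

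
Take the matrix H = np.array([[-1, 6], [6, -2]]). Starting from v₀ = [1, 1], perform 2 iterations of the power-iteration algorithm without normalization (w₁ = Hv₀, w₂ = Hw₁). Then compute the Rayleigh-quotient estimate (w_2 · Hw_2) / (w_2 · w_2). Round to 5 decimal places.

4.36331

w1 = Hv₀ = ((-1)·1 + 6·1; 6·1 + (-2)·1) = (5, 4)
w2 = Hw1 = ((-1)·5 + 6·4; 6·5 + (-2)·4) = (19, 22)
Hw2 = (113, 70)
w2·Hw2 = 19·113 + 22·70 = 3687; w2·w2 = 19·19 + 22·22 = 845
λ ≈ 3687/845 = 4.36331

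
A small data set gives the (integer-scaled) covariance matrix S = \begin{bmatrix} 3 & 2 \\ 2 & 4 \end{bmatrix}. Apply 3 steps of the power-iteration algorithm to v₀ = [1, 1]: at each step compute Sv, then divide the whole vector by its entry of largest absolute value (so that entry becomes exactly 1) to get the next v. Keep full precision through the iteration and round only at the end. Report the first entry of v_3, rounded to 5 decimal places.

Sv0 = (5.000000, 6.000000); divide by 6.000000 → v1 = (0.833333, 1.000000)
Sv1 = (4.500000, 5.666667); divide by 5.666667 → v2 = (0.794118, 1.000000)
Sv2 = (4.382353, 5.588235); divide by 5.588235 → v3 = (0.784211, 1.000000)
Requested entry of v3: 149/190 = 0.78421

0.78421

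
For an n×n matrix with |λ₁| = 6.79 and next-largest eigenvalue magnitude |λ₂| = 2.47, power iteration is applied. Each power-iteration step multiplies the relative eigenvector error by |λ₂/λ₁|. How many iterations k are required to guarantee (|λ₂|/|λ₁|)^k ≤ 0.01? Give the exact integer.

|λ₂/λ₁| = 2.47/6.79 = 0.36377
Need k ≥ ln(0.01) / ln(0.36377) = -4.6052 / -1.0112 ≈ 4.554
Smallest integer k satisfying the bound: 5

5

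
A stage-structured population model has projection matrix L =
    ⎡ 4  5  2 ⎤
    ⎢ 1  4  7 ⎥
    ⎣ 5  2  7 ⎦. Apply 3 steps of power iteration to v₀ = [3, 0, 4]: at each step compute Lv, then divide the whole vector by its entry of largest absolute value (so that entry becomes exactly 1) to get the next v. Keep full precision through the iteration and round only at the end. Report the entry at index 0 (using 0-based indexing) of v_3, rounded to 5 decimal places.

0.77319

Lv0 = (20.000000, 31.000000, 43.000000); divide by 43.000000 → v1 = (0.465116, 0.720930, 1.000000)
Lv1 = (7.465116, 10.348837, 10.767442); divide by 10.767442 → v2 = (0.693305, 0.961123, 1.000000)
Lv2 = (9.578834, 11.537797, 12.388769); divide by 12.388769 → v3 = (0.773187, 0.931311, 1.000000)
Requested entry of v3: 4435/5736 = 0.77319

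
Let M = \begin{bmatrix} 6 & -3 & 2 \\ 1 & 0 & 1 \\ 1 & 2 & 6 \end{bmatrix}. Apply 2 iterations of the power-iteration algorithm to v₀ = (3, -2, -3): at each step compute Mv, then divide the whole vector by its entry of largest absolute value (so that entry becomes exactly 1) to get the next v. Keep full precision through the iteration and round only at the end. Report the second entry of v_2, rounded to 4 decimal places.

Mv0 = (18.00000, 0.00000, -19.00000); divide by -19.00000 → v1 = (-0.94737, 0.00000, 1.00000)
Mv1 = (-3.68421, 0.05263, 5.05263); divide by 5.05263 → v2 = (-0.72917, 0.01042, 1.00000)
Requested entry of v2: -1/-96 = 0.0104

0.0104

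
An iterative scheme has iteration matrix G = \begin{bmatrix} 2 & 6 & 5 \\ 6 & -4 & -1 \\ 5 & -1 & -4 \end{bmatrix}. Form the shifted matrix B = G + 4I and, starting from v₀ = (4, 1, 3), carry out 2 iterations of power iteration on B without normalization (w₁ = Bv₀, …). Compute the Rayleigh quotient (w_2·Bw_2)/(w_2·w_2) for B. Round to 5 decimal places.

B = G + 4I has rows (6, 6, 5); (6, 0, -1); (5, -1, 0)
w1 = Bv₀ = (45, 21, 19)
w2 = Bw1 = (491, 251, 204)
Bw2 = (5472, 2742, 2204)
w2·Bw2 = 3824610; w2·w2 = 345698; μ ≈ 3824610/345698 = 11.06344

11.06344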